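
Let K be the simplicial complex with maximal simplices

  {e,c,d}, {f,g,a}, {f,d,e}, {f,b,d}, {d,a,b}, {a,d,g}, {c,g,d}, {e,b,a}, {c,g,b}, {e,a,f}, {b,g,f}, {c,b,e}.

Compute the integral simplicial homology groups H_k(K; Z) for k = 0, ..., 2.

We work with the vertex ordering a < b < c < d < e < f < g. The simplices of K, each written with vertices in increasing order, are:

  0-simplices (7): a, b, c, d, e, f, g
  1-simplices (18): ab, ad, ae, af, ag, bc, bd, be, bf, bg, cd, ce, cg, de, df, dg, ef, fg
  2-simplices (12): abd, abe, adg, aef, afg, bce, bcg, bdf, bfg, cde, cdg, def

Hence C_0 ≅ Z^7, C_1 ≅ Z^18, C_2 ≅ Z^12.

Boundary ∂_1: C_1 → C_0 sends each edge [p,q] (with p < q) to q − p.
The resulting 7×18 matrix has rank 6, and its Smith normal form has invariant factors (1,1,1,1,1,1).

∂_2: C_2 → C_1 acts by ∂[p,q,r] = [q,r] − [p,r] + [p,q]. For instance
  ∂bdf = df − bf + bd,
  ∂adg = dg − ag + ad.
This gives a 18×12 integer matrix of rank 12; reducing to Smith normal form yields diagonal entries (1,1,1,1,1,1,1,1,1,1,1,2).

Reading off H_k = ker ∂_k / im ∂_{k+1}:

  H_0: rank C_0 − rank ∂_1 = 7 − 6 = 1, and the invariant factors of ∂_1 are all 1, so H_0 = Z.
  H_1: rank ker ∂_1 − rank ∂_2 = (18 − 6) − 12 = 0, and ∂_2 has invariant factor 2 > 1, so H_1 = Z/2.
  H_2: rank ker ∂_2 − rank ∂_3 = (12 − 12) − 0 = 0, and there is no ∂_3, so H_2 = 0.

H_0 = Z,  H_1 = Z/2,  H_2 = 0.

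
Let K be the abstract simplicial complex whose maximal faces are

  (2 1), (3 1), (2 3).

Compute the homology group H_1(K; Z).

H_1 = Z.

Order the vertices as 1 < 2 < 3. Listing each simplex with vertices in this order, K has dimension 1 with simplices:

  0-simplices (3): [1], [2], [3]
  1-simplices (3): [1,2], [1,3], [2,3]

so the chain groups are C_0 ≅ Z^3, C_1 ≅ Z^3.

The boundary map ∂_1: C_1 → C_0 sends each edge [p,q] (with p < q) to q − p.
The resulting 3×3 matrix has rank 2, and its Smith normal form has invariant factors (1,1).

Reading off H_k = ker ∂_k / im ∂_{k+1}:

  H_1: rank ker ∂_1 − rank ∂_2 = (3 − 2) − 0 = 1, and there is no ∂_2, so H_1 = Z.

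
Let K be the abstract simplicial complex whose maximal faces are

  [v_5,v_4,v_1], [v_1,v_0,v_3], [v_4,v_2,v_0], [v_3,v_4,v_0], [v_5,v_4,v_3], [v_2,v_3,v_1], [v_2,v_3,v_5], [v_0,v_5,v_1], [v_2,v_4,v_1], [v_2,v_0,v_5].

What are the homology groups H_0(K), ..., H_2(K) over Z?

H_0 = Z,  H_1 = Z/2Z,  H_2 = 0.

Take the total order v_0 < v_1 < v_2 < v_3 < v_4 < v_5 on the vertex set. Then K (dimension 2) consists of the simplices:

  0-simplices (6): [v_0], [v_1], [v_2], [v_3], [v_4], [v_5]
  1-simplices (15): (15 of them)
  2-simplices (10): [v_0,v_1,v_3], [v_0,v_1,v_5], [v_0,v_2,v_4], [v_0,v_2,v_5], [v_0,v_3,v_4], [v_1,v_2,v_3], [v_1,v_2,v_4], [v_1,v_4,v_5], [v_2,v_3,v_5], [v_3,v_4,v_5]

giving chain groups C_0 ≅ Z^6, C_1 ≅ Z^15, C_2 ≅ Z^10.

The boundary map ∂_1: C_1 → C_0 sends each edge [p,q] (with p < q) to q − p. For instance
  ∂[v_1,v_3] = [v_3] − [v_1].
As a 6×15 matrix over Z this has rank 5, with invariant factors (1,1,1,1,1).

The boundary map ∂_2: C_2 → C_1 sends each 2-simplex [p,q,r] to [q,r] − [p,r] + [p,q]. For instance
  ∂[v_0,v_3,v_4] = [v_3,v_4] − [v_0,v_4] + [v_0,v_3],
  ∂[v_0,v_1,v_3] = [v_1,v_3] − [v_0,v_3] + [v_0,v_1].
This gives a 15×10 integer matrix of rank 10; reducing to Smith normal form yields diagonal entries (1,1,1,1,1,1,1,1,1,2).

Now H_k = ker ∂_k / im ∂_{k+1}, so:

  H_0: rank C_0 − rank ∂_1 = 6 − 5 = 1, and the invariant factors of ∂_1 are all 1, so H_0 = Z.
  H_1: rank ker ∂_1 − rank ∂_2 = (15 − 5) − 10 = 0, and ∂_2 has invariant factor 2 > 1, so H_1 = Z/2Z.
  H_2: rank ker ∂_2 − rank ∂_3 = (10 − 10) − 0 = 0, and there is no ∂_3, so H_2 = 0.

As a check, the Euler characteristic is 6 − 15 + 10 = 1, which agrees with 1 − 0 + 0 = 1.
(K is a triangulation of the real projective plane RP^2.)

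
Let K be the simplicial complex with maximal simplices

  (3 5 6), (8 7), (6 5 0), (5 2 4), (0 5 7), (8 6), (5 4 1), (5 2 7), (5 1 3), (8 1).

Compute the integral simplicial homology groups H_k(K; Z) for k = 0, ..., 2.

Take the total order 0 < 1 < 2 < 3 < 4 < 5 < 6 < 7 < 8 on the vertex set. Then K (dimension 2) consists of the simplices:

  0-simplices (9): [0], [1], [2], [3], [4], [5], [6], [7], [8]
  1-simplices (17): [0,5], [0,6], [0,7], [1,3], [1,4], [1,5], [1,8], [2,4], [2,5], [2,7], [3,5], [3,6], [4,5], [5,6], [5,7], [6,8], [7,8]
  2-simplices (7): [0,5,6], [0,5,7], [1,3,5], [1,4,5], [2,4,5], [2,5,7], [3,5,6]

giving chain groups C_0 ≅ Z^9, C_1 ≅ Z^17, C_2 ≅ Z^7.

The boundary map ∂_1: C_1 → C_0 maps an edge to its endpoints' difference, ∂[p,q] = q − p. For instance
  ∂[3,5] = [5] − [3].
As a 9×17 matrix over Z this has rank 8, with invariant factors (1,1,1,1,1,1,1,1).

The boundary map ∂_2: C_2 → C_1 sends each 2-simplex [p,q,r] to [q,r] − [p,r] + [p,q]. For instance
  ∂[1,3,5] = [3,5] − [1,5] + [1,3],
  ∂[2,5,7] = [5,7] − [2,7] + [2,5].
The resulting 17×7 matrix has rank 7, and its Smith normal form has invariant factors (1,1,1,1,1,1,1).

Now H_k = ker ∂_k / im ∂_{k+1}, so:

  H_0: rank C_0 − rank ∂_1 = 9 − 8 = 1, and the invariant factors of ∂_1 are all 1, so H_0 = Z.
  H_1: rank ker ∂_1 − rank ∂_2 = (17 − 8) − 7 = 2, and the invariant factors of ∂_2 are all 1, so H_1 = Z^2.
  H_2: rank ker ∂_2 − rank ∂_3 = (7 − 7) − 0 = 0, and there is no ∂_3, so H_2 = 0.

H_0 = Z,  H_1 = Z^2,  H_2 = 0.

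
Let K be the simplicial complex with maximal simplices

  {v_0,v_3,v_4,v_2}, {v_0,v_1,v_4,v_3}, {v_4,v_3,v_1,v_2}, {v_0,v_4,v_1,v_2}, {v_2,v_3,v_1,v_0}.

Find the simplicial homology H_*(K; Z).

We work with the vertex ordering v_0 < v_1 < v_2 < v_3 < v_4. The simplices of K, each written with vertices in increasing order, are:

  0-simplices (5): [v_0], [v_1], [v_2], [v_3], [v_4]
  1-simplices (10): [v_0,v_1], [v_0,v_2], [v_0,v_3], [v_0,v_4], [v_1,v_2], [v_1,v_3], [v_1,v_4], [v_2,v_3], [v_2,v_4], [v_3,v_4]
  2-simplices (10): [v_0,v_1,v_2], [v_0,v_1,v_3], [v_0,v_1,v_4], [v_0,v_2,v_3], [v_0,v_2,v_4], [v_0,v_3,v_4], [v_1,v_2,v_3], [v_1,v_2,v_4], [v_1,v_3,v_4], [v_2,v_3,v_4]
  3-simplices (5): [v_0,v_1,v_2,v_3], [v_0,v_1,v_2,v_4], [v_0,v_1,v_3,v_4], [v_0,v_2,v_3,v_4], [v_1,v_2,v_3,v_4]

giving chain groups C_0 ≅ Z^5, C_1 ≅ Z^10, C_2 ≅ Z^10, C_3 ≅ Z^5.

∂_1: C_1 → C_0 is given by ∂[p,q] = [q] − [p]. For instance
  ∂[v_1,v_4] = [v_4] − [v_1].
The resulting 5×10 matrix has rank 4, and its Smith normal form has invariant factors (1,1,1,1).

Boundary ∂_2: C_2 → C_1 sends each 2-simplex [p,q,r] to [q,r] − [p,r] + [p,q]. For instance
  ∂[v_1,v_2,v_3] = [v_2,v_3] − [v_1,v_3] + [v_1,v_2],
  ∂[v_1,v_2,v_4] = [v_2,v_4] − [v_1,v_4] + [v_1,v_2].
The 10×10 boundary matrix has rank 6 and Smith normal form diag(1,1,1,1,1,1).

∂_3: C_3 → C_2 sends each 3-simplex σ to the alternating sum Σ_i (−1)^i (σ with its i-th vertex removed). For instance
  ∂[v_0,v_1,v_2,v_3] = [v_1,v_2,v_3] − [v_0,v_2,v_3] + [v_0,v_1,v_3] − [v_0,v_1,v_2],
  ∂[v_1,v_2,v_3,v_4] = [v_2,v_3,v_4] − [v_1,v_3,v_4] + [v_1,v_2,v_4] − [v_1,v_2,v_3].
As a 10×5 matrix over Z this has rank 4, with invariant factors (1,1,1,1).

Computing H_k = (kernel of ∂_k) / (image of ∂_{k+1}):

  H_0: rank C_0 − rank ∂_1 = 5 − 4 = 1, and the invariant factors of ∂_1 are all 1, so H_0 ≅ Z.
  H_1: rank ker ∂_1 − rank ∂_2 = (10 − 4) − 6 = 0, and the invariant factors of ∂_2 are all 1, so H_1 ≅ 0.
  H_2: rank ker ∂_2 − rank ∂_3 = (10 − 6) − 4 = 0, and the invariant factors of ∂_3 are all 1, so H_2 ≅ 0.
  H_3: rank ker ∂_3 − rank ∂_4 = (5 − 4) − 0 = 1, and there is no ∂_4, so H_3 ≅ Z.

H_0 = Z,  H_1 = 0,  H_2 = 0,  H_3 = Z.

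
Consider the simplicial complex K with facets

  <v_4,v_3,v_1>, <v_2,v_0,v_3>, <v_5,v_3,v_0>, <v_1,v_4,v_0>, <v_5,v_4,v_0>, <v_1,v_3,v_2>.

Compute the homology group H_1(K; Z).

Order the vertices as v_0 < v_1 < v_2 < v_3 < v_4 < v_5. Listing each simplex with vertices in this order, K has dimension 2 with simplices:

  0-simplices (6): [v_0], [v_1], [v_2], [v_3], [v_4], [v_5]
  1-simplices (12): [v_0,v_1], [v_0,v_2], [v_0,v_3], [v_0,v_4], [v_0,v_5], [v_1,v_2], [v_1,v_3], [v_1,v_4], [v_2,v_3], [v_3,v_4], [v_3,v_5], [v_4,v_5]
  2-simplices (6): [v_0,v_1,v_4], [v_0,v_2,v_3], [v_0,v_3,v_5], [v_0,v_4,v_5], [v_1,v_2,v_3], [v_1,v_3,v_4]

giving chain groups C_0 ≅ Z^6, C_1 ≅ Z^12, C_2 ≅ Z^6.

The boundary map ∂_1: C_1 → C_0 is given by ∂[p,q] = [q] − [p]. For instance
  ∂[v_0,v_5] = [v_5] − [v_0].
The 6×12 boundary matrix has rank 5 and Smith normal form diag(1,1,1,1,1).

The boundary map ∂_2: C_2 → C_1 acts by ∂[p,q,r] = [q,r] − [p,r] + [p,q]. For instance
  ∂[v_1,v_3,v_4] = [v_3,v_4] − [v_1,v_4] + [v_1,v_3],
  ∂[v_1,v_2,v_3] = [v_2,v_3] − [v_1,v_3] + [v_1,v_2].
As a 12×6 matrix over Z this has rank 6, with invariant factors (1,1,1,1,1,1).

Computing H_k = (kernel of ∂_k) / (image of ∂_{k+1}):

  H_1: rank ker ∂_1 − rank ∂_2 = (12 − 5) − 6 = 1, and the invariant factors of ∂_2 are all 1, so H_1 = Z.

H_1 = Z.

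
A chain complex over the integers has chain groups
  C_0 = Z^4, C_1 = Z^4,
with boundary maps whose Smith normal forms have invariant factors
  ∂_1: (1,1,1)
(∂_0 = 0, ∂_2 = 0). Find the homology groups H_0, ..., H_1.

H_0: b_0 = 4 − 0 − 3 = 1; torsion from ∂_1 factors > 1: none. So H_0 ≅ Z.
H_1: b_1 = 4 − 3 − 0 = 1; torsion from ∂_2 factors > 1: none. So H_1 ≅ Z.

H_0 ≅ Z,  H_1 ≅ Z.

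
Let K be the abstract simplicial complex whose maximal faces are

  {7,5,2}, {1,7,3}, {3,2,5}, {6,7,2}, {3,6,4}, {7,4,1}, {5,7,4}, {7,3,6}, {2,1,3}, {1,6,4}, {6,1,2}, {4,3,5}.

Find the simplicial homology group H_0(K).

Order the vertices as 1 < 2 < 3 < 4 < 5 < 6 < 7. Listing each simplex with vertices in this order, K has dimension 2 with simplices:

  0-simplices (7): [1], [2], [3], [4], [5], [6], [7]
  1-simplices (18): [1,2], [1,3], [1,4], [1,6], [1,7], [2,3], [2,5], [2,6], [2,7], [3,4], [3,5], [3,6], [3,7], [4,5], [4,6], [4,7], [5,7], [6,7]
  2-simplices (12): [1,2,3], [1,2,6], [1,3,7], [1,4,6], [1,4,7], [2,3,5], [2,5,7], [2,6,7], [3,4,5], [3,4,6], [3,6,7], [4,5,7]

giving chain groups C_0 ≅ Z^7, C_1 ≅ Z^18, C_2 ≅ Z^12.

∂_1: C_1 → C_0 is given by ∂[p,q] = [q] − [p]. For instance
  ∂[4,7] = [7] − [4].
The 7×18 boundary matrix has rank 6 and Smith normal form diag(1,1,1,1,1,1).

∂_2: C_2 → C_1 sends each 2-simplex [p,q,r] to [q,r] − [p,r] + [p,q]. For instance
  ∂[3,4,5] = [4,5] − [3,5] + [3,4],
  ∂[3,4,6] = [4,6] − [3,6] + [3,4].
This gives a 18×12 integer matrix of rank 12; reducing to Smith normal form yields diagonal entries (1,1,1,1,1,1,1,1,1,1,1,2).

Now H_k = ker ∂_k / im ∂_{k+1}, so:

  H_0: rank C_0 − rank ∂_1 = 7 − 6 = 1, and the invariant factors of ∂_1 are all 1, so H_0 = Z.

H_0 = Z.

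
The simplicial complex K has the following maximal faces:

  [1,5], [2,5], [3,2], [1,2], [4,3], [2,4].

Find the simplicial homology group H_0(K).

H_0 ≅ Z.

Fix the vertex order 1 < 2 < 3 < 4 < 5 and write every simplex with vertices in increasing order. Then dim K = 1 and the simplices of K are:

  0-simplices (5): [1], [2], [3], [4], [5]
  1-simplices (6): [1,2], [1,5], [2,3], [2,4], [2,5], [3,4]

Hence C_0 ≅ Z^5, C_1 ≅ Z^6.

Boundary ∂_1: C_1 → C_0 sends each edge [p,q] (with p < q) to q − p. For instance
  ∂[1,2] = [2] − [1].
The 5×6 boundary matrix has rank 4 and Smith normal form diag(1,1,1,1).

Reading off H_k = ker ∂_k / im ∂_{k+1}:

  H_0: rank C_0 − rank ∂_1 = 5 − 4 = 1, and the invariant factors of ∂_1 are all 1, so H_0 ≅ Z.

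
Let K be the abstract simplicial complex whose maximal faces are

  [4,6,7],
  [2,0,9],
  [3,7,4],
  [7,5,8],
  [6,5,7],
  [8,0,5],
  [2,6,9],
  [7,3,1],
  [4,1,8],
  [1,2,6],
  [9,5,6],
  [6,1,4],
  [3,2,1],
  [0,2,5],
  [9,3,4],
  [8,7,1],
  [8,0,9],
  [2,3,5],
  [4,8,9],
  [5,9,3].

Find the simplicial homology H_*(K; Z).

H_0 ≅ Z,  H_1 ≅ Z ⊕ Z/2,  H_2 = 0.

We work with the vertex ordering 0 < 1 < 2 < 3 < 4 < 5 < 6 < 7 < 8 < 9. The simplices of K, each written with vertices in increasing order, are:

  0-simplices (10): [0], [1], [2], [3], [4], [5], [6], [7], [8], [9]
  1-simplices (30): (30 of them)
  2-simplices (20): (20 of them)

so the chain groups are C_0 ≅ Z^10, C_1 ≅ Z^30, C_2 ≅ Z^20.

The boundary map ∂_1: C_1 → C_0 sends each edge [p,q] (with p < q) to q − p.
The resulting 10×30 matrix has rank 9, and its Smith normal form has invariant factors (1,1,1,1,1,1,1,1,1).

Boundary ∂_2: C_2 → C_1 maps a triangle to the signed sum of its edges. For instance
  ∂[1,2,6] = [2,6] − [1,6] + [1,2],
  ∂[3,4,7] = [4,7] − [3,7] + [3,4].
This gives a 30×20 integer matrix of rank 20; reducing to Smith normal form yields diagonal entries (1,1,1,1,1,1,1,1,1,1,1,1,1,1,1,1,1,1,1,2).

Now H_k = ker ∂_k / im ∂_{k+1}, so:

  H_0: rank C_0 − rank ∂_1 = 10 − 9 = 1, and the invariant factors of ∂_1 are all 1, so H_0 = Z.
  H_1: rank ker ∂_1 − rank ∂_2 = (30 − 9) − 20 = 1, and ∂_2 has invariant factor 2 > 1, so H_1 = Z ⊕ Z/2.
  H_2: rank ker ∂_2 − rank ∂_3 = (20 − 20) − 0 = 0, and there is no ∂_3, so H_2 = 0.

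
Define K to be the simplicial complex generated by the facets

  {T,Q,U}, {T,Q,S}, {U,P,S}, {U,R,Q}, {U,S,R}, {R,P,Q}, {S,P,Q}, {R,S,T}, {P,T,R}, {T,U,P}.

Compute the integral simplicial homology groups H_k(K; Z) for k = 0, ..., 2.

Order the vertices as P < Q < R < S < T < U. Listing each simplex with vertices in this order, K has dimension 2 with simplices:

  0-simplices (6): P, Q, R, S, T, U
  1-simplices (15): PQ, PR, PS, PT, PU, QR, QS, QT, QU, RS, RT, RU, ST, SU, TU
  2-simplices (10): PQR, PQS, PRT, PSU, PTU, QRU, QST, QTU, RST, RSU

so the chain groups are C_0 ≅ Z^6, C_1 ≅ Z^15, C_2 ≅ Z^10.

The boundary map ∂_1: C_1 → C_0 maps an edge to its endpoints' difference, ∂[p,q] = q − p.
The resulting 6×15 matrix has rank 5, and its Smith normal form has invariant factors (1,1,1,1,1).

The boundary map ∂_2: C_2 → C_1 sends each 2-simplex [p,q,r] to [q,r] − [p,r] + [p,q]. For instance
  ∂PRT = RT − PT + PR,
  ∂QTU = TU − QU + QT.
This gives a 15×10 integer matrix of rank 10; reducing to Smith normal form yields diagonal entries (1,1,1,1,1,1,1,1,1,2).

Reading off H_k = ker ∂_k / im ∂_{k+1}:

  H_0: rank C_0 − rank ∂_1 = 6 − 5 = 1, and the invariant factors of ∂_1 are all 1, so H_0 = Z.
  H_1: rank ker ∂_1 − rank ∂_2 = (15 − 5) − 10 = 0, and ∂_2 has invariant factor 2 > 1, so H_1 = Z/2.
  H_2: rank ker ∂_2 − rank ∂_3 = (10 − 10) − 0 = 0, and there is no ∂_3, so H_2 = 0.

As a check, the Euler characteristic is 6 − 15 + 10 = 1, which agrees with 1 − 0 + 0 = 1.

H_0 ≅ Z,  H_1 ≅ Z/2,  H_2 = 0.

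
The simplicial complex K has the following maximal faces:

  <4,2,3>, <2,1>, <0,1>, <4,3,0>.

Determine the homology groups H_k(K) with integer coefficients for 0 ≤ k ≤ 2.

Fix the vertex order 0 < 1 < 2 < 3 < 4 and write every simplex with vertices in increasing order. Then dim K = 2 and the simplices of K are:

  0-simplices (5): [0], [1], [2], [3], [4]
  1-simplices (7): [0,1], [0,3], [0,4], [1,2], [2,3], [2,4], [3,4]
  2-simplices (2): [0,3,4], [2,3,4]

so the chain groups are C_0 ≅ Z^5, C_1 ≅ Z^7, C_2 ≅ Z^2.

The boundary map ∂_1: C_1 → C_0 is given by ∂[p,q] = [q] − [p]. For instance
  ∂[2,4] = [4] − [2].
The resulting 5×7 matrix has rank 4, and its Smith normal form has invariant factors (1,1,1,1).

Boundary ∂_2: C_2 → C_1 sends each 2-simplex [p,q,r] to [q,r] − [p,r] + [p,q]. For instance
  ∂[2,3,4] = [3,4] − [2,4] + [2,3],
  ∂[0,3,4] = [3,4] − [0,4] + [0,3].
This gives a 7×2 integer matrix of rank 2; reducing to Smith normal form yields diagonal entries (1,1).

Computing H_k = (kernel of ∂_k) / (image of ∂_{k+1}):

  H_0: rank C_0 − rank ∂_1 = 5 − 4 = 1, and the invariant factors of ∂_1 are all 1, so H_0 ≅ Z.
  H_1: rank ker ∂_1 − rank ∂_2 = (7 − 4) − 2 = 1, and the invariant factors of ∂_2 are all 1, so H_1 ≅ Z.
  H_2: rank ker ∂_2 − rank ∂_3 = (2 − 2) − 0 = 0, and there is no ∂_3, so H_2 ≅ 0.

H_0 = Z,  H_1 = Z,  H_2 = 0.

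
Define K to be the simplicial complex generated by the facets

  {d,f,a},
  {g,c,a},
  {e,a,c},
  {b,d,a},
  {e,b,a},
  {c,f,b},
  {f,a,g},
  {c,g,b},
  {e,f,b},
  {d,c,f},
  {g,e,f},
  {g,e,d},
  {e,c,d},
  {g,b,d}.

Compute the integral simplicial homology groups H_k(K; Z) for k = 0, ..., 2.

H_0 ≅ Z,  H_1 ≅ Z^2,  H_2 ≅ Z.

Take the total order a < b < c < d < e < f < g on the vertex set. Then K (dimension 2) consists of the simplices:

  0-simplices (7): a, b, c, d, e, f, g
  1-simplices (21): ab, ac, ad, ae, af, ag, bc, bd, be, bf, bg, cd, ce, cf, cg, de, df, dg, ef, eg, fg
  2-simplices (14): abd, abe, ace, acg, adf, afg, bcf, bcg, bdg, bef, cde, cdf, deg, efg

so the chain groups are C_0 ≅ Z^7, C_1 ≅ Z^21, C_2 ≅ Z^14.

Boundary ∂_1: C_1 → C_0 is given by ∂[p,q] = [q] − [p].
As a 7×21 matrix over Z this has rank 6, with invariant factors (1,1,1,1,1,1).

The boundary map ∂_2: C_2 → C_1 acts by ∂[p,q,r] = [q,r] − [p,r] + [p,q]. For instance
  ∂efg = fg − eg + ef,
  ∂ace = ce − ae + ac.
The 21×14 boundary matrix has rank 13 and Smith normal form diag(1,1,1,1,1,1,1,1,1,1,1,1,1).

Computing H_k = (kernel of ∂_k) / (image of ∂_{k+1}):

  H_0: rank C_0 − rank ∂_1 = 7 − 6 = 1, and the invariant factors of ∂_1 are all 1, so H_0 = Z.
  H_1: rank ker ∂_1 − rank ∂_2 = (21 − 6) − 13 = 2, and the invariant factors of ∂_2 are all 1, so H_1 = Z^2.
  H_2: rank ker ∂_2 − rank ∂_3 = (14 − 13) − 0 = 1, and there is no ∂_3, so H_2 = Z.

As a check, the Euler characteristic is 7 − 21 + 14 = 0, which agrees with 1 − 2 + 1 = 0.
(K is a triangulation of the torus T^2.)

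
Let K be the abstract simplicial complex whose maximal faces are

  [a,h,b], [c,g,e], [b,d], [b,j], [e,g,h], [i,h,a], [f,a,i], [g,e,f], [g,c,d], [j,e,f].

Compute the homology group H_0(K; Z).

Fix the vertex order a < b < c < d < e < f < g < h < i < j and write every simplex with vertices in increasing order. Then dim K = 2 and the simplices of K are:

  0-simplices (10): a, b, c, d, e, f, g, h, i, j
  1-simplices (20): ab, af, ah, ai, bd, bh, bj, cd, ce, cg, dg, ef, eg, eh, ej, fg, fi, fj, gh, hi
  2-simplices (8): abh, afi, ahi, cdg, ceg, efg, efj, egh

giving chain groups C_0 ≅ Z^10, C_1 ≅ Z^20, C_2 ≅ Z^8.

∂_1: C_1 → C_0 is given by ∂[p,q] = [q] − [p]. For instance
  ∂fg = g − f.
The resulting 10×20 matrix has rank 9, and its Smith normal form has invariant factors (1,1,1,1,1,1,1,1,1).

The boundary map ∂_2: C_2 → C_1 acts by ∂[p,q,r] = [q,r] − [p,r] + [p,q]. For instance
  ∂efg = fg − eg + ef,
  ∂egh = gh − eh + eg.
The resulting 20×8 matrix has rank 8, and its Smith normal form has invariant factors (1,1,1,1,1,1,1,1).

Computing H_k = (kernel of ∂_k) / (image of ∂_{k+1}):

  H_0: rank C_0 − rank ∂_1 = 10 − 9 = 1, and the invariant factors of ∂_1 are all 1, so H_0 ≅ Z.

H_0 ≅ Z.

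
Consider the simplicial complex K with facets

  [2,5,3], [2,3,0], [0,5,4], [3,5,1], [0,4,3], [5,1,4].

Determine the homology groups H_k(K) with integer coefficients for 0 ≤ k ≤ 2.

H_0 ≅ Z,  H_1 ≅ Z,  H_2 = 0.

We work with the vertex ordering 0 < 1 < 2 < 3 < 4 < 5. The simplices of K, each written with vertices in increasing order, are:

  0-simplices (6): [0], [1], [2], [3], [4], [5]
  1-simplices (12): [0,2], [0,3], [0,4], [0,5], [1,3], [1,4], [1,5], [2,3], [2,5], [3,4], [3,5], [4,5]
  2-simplices (6): [0,2,3], [0,3,4], [0,4,5], [1,3,5], [1,4,5], [2,3,5]

Hence C_0 ≅ Z^6, C_1 ≅ Z^12, C_2 ≅ Z^6.

∂_1: C_1 → C_0 maps an edge to its endpoints' difference, ∂[p,q] = q − p.
The resulting 6×12 matrix has rank 5, and its Smith normal form has invariant factors (1,1,1,1,1).

Boundary ∂_2: C_2 → C_1 sends each 2-simplex [p,q,r] to [q,r] − [p,r] + [p,q]. For instance
  ∂[0,2,3] = [2,3] − [0,3] + [0,2],
  ∂[1,4,5] = [4,5] − [1,5] + [1,4].
The resulting 12×6 matrix has rank 6, and its Smith normal form has invariant factors (1,1,1,1,1,1).

Reading off H_k = ker ∂_k / im ∂_{k+1}:

  H_0: rank C_0 − rank ∂_1 = 6 − 5 = 1, and the invariant factors of ∂_1 are all 1, so H_0 ≅ Z.
  H_1: rank ker ∂_1 − rank ∂_2 = (12 − 5) − 6 = 1, and the invariant factors of ∂_2 are all 1, so H_1 ≅ Z.
  H_2: rank ker ∂_2 − rank ∂_3 = (6 − 6) − 0 = 0, and there is no ∂_3, so H_2 ≅ 0.

As a check, the Euler characteristic is 6 − 12 + 6 = 0, which agrees with 1 − 1 + 0 = 0.
(K is a triangulation of the cylinder S^1 x I.)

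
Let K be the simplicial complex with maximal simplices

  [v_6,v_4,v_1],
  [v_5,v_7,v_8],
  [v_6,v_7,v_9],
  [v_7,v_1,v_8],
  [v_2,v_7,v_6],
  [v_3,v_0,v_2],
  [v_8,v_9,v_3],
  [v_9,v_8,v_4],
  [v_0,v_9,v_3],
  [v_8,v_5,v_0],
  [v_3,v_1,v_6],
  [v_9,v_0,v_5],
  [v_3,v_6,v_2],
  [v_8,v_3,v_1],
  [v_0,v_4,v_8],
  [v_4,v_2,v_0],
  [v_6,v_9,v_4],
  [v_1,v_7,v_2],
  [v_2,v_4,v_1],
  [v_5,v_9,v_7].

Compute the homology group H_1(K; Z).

H_1 = Z ⊕ Z/2.

Order the vertices as v_0 < v_1 < v_2 < v_3 < v_4 < v_5 < v_6 < v_7 < v_8 < v_9. Listing each simplex with vertices in this order, K has dimension 2 with simplices:

  0-simplices (10): [v_0], [v_1], [v_2], [v_3], [v_4], [v_5], [v_6], [v_7], [v_8], [v_9]
  1-simplices (30): (30 of them)
  2-simplices (20): (20 of them)

giving chain groups C_0 ≅ Z^10, C_1 ≅ Z^30, C_2 ≅ Z^20.

Boundary ∂_1: C_1 → C_0 maps an edge to its endpoints' difference, ∂[p,q] = q − p.
The 10×30 boundary matrix has rank 9 and Smith normal form diag(1,1,1,1,1,1,1,1,1).

Boundary ∂_2: C_2 → C_1 acts by ∂[p,q,r] = [q,r] − [p,r] + [p,q]. For instance
  ∂[v_3,v_8,v_9] = [v_8,v_9] − [v_3,v_9] + [v_3,v_8],
  ∂[v_5,v_7,v_9] = [v_7,v_9] − [v_5,v_9] + [v_5,v_7].
As a 30×20 matrix over Z this has rank 20, with invariant factors (1,1,1,1,1,1,1,1,1,1,1,1,1,1,1,1,1,1,1,2).

From H_k ≅ ker(∂_k) / im(∂_{k+1}) we obtain:

  H_1: rank ker ∂_1 − rank ∂_2 = (30 − 9) − 20 = 1, and ∂_2 has invariant factor 2 > 1, so H_1 ≅ Z ⊕ Z/2.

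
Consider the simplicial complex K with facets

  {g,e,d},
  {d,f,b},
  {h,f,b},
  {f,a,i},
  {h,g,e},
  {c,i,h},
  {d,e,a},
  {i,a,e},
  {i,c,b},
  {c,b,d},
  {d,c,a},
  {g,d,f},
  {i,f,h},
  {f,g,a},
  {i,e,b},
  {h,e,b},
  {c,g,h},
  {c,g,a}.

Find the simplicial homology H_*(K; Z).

We work with the vertex ordering a < b < c < d < e < f < g < h < i. The simplices of K, each written with vertices in increasing order, are:

  0-simplices (9): a, b, c, d, e, f, g, h, i
  1-simplices (27): ac, ad, ae, af, ag, ai, bc, bd, be, bf, bh, bi, cd, cg, ch, ci, de, df, dg, eg, eh, ei, fg, fh, fi, gh, hi
  2-simplices (18): acd, acg, ade, aei, afg, afi, bcd, bci, bdf, beh, bei, bfh, cgh, chi, deg, dfg, egh, fhi

Hence C_0 ≅ Z^9, C_1 ≅ Z^27, C_2 ≅ Z^18.

∂_1: C_1 → C_0 is given by ∂[p,q] = [q] − [p].
This gives a 9×27 integer matrix of rank 8; reducing to Smith normal form yields diagonal entries (1,1,1,1,1,1,1,1).

∂_2: C_2 → C_1 maps a triangle to the signed sum of its edges. For instance
  ∂bfh = fh − bh + bf,
  ∂afi = fi − ai + af.
The resulting 27×18 matrix has rank 18, and its Smith normal form has invariant factors (1,1,1,1,1,1,1,1,1,1,1,1,1,1,1,1,1,2).

From H_k ≅ ker(∂_k) / im(∂_{k+1}) we obtain:

  H_0: rank C_0 − rank ∂_1 = 9 − 8 = 1, and the invariant factors of ∂_1 are all 1, so H_0 ≅ Z.
  H_1: rank ker ∂_1 − rank ∂_2 = (27 − 8) − 18 = 1, and ∂_2 has invariant factor 2 > 1, so H_1 ≅ Z ⊕ Z/2Z.
  H_2: rank ker ∂_2 − rank ∂_3 = (18 − 18) − 0 = 0, and there is no ∂_3, so H_2 ≅ 0.

(K is a triangulation of the Klein bottle.)

H_0 = Z,  H_1 = Z ⊕ Z/2Z,  H_2 = 0.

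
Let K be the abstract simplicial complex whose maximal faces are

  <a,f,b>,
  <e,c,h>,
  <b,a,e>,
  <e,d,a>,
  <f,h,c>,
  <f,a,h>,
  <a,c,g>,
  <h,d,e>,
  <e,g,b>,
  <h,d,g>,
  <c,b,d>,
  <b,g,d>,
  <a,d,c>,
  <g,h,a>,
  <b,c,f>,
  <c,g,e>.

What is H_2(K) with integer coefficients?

H_2 = Z.

K has 8 vertices, 24 edges, 16 triangles.
rank ∂_2 = 15, rank ∂_3 = 0 ⇒ b_2 = 16 − 15 − 0 = 1. So H_2 ≅ Z.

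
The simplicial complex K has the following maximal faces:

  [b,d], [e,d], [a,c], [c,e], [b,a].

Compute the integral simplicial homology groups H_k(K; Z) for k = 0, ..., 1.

H_0 = Z,  H_1 = Z.

K has 5 vertices, 5 edges.
rank ∂_0 = 0, rank ∂_1 = 4 ⇒ b_0 = 5 − 0 − 4 = 1; all invariant factors of ∂_1 are 1 so no torsion. So H_0 ≅ Z.
rank ∂_1 = 4, rank ∂_2 = 0 ⇒ b_1 = 5 − 4 − 0 = 1. So H_1 ≅ Z.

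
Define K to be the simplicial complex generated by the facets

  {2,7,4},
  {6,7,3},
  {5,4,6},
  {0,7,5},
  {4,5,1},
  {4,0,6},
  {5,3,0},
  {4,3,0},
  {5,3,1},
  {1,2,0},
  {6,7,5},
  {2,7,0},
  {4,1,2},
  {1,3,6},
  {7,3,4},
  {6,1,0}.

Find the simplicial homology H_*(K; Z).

H_0 = Z,  H_1 = Z^2,  H_2 = Z.

Order the vertices as 0 < 1 < 2 < 3 < 4 < 5 < 6 < 7. Listing each simplex with vertices in this order, K has dimension 2 with simplices:

  0-simplices (8): [0], [1], [2], [3], [4], [5], [6], [7]
  1-simplices (24): (24 of them)
  2-simplices (16): [0,1,2], [0,1,6], [0,2,7], [0,3,4], [0,3,5], [0,4,6], [0,5,7], [1,2,4], [1,3,5], [1,3,6], [1,4,5], [2,4,7], [3,4,7], [3,6,7], [4,5,6], [5,6,7]

Hence C_0 ≅ Z^8, C_1 ≅ Z^24, C_2 ≅ Z^16.

Boundary ∂_1: C_1 → C_0 sends each edge [p,q] (with p < q) to q − p. For instance
  ∂[3,6] = [6] − [3].
As a 8×24 matrix over Z this has rank 7, with invariant factors (1,1,1,1,1,1,1).

The boundary map ∂_2: C_2 → C_1 maps a triangle to the signed sum of its edges. For instance
  ∂[1,3,6] = [3,6] − [1,6] + [1,3],
  ∂[4,5,6] = [5,6] − [4,6] + [4,5].
The resulting 24×16 matrix has rank 15, and its Smith normal form has invariant factors (1,1,1,1,1,1,1,1,1,1,1,1,1,1,1).

Now H_k = ker ∂_k / im ∂_{k+1}, so:

  H_0: rank C_0 − rank ∂_1 = 8 − 7 = 1, and the invariant factors of ∂_1 are all 1, so H_0 ≅ Z.
  H_1: rank ker ∂_1 − rank ∂_2 = (24 − 7) − 15 = 2, and the invariant factors of ∂_2 are all 1, so H_1 ≅ Z^2.
  H_2: rank ker ∂_2 − rank ∂_3 = (16 − 15) − 0 = 1, and there is no ∂_3, so H_2 ≅ Z.

As a check, the Euler characteristic is 8 − 24 + 16 = 0, which agrees with 1 − 2 + 1 = 0.
(K is a triangulation of the torus T^2.)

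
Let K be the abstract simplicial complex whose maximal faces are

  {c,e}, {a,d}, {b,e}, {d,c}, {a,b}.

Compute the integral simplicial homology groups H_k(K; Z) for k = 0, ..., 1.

We work with the vertex ordering a < b < c < d < e. The simplices of K, each written with vertices in increasing order, are:

  0-simplices (5): a, b, c, d, e
  1-simplices (5): ab, ad, be, cd, ce

Hence C_0 ≅ Z^5, C_1 ≅ Z^5.

Boundary ∂_1: C_1 → C_0 maps an edge to its endpoints' difference, ∂[p,q] = q − p.
This gives a 5×5 integer matrix of rank 4; reducing to Smith normal form yields diagonal entries (1,1,1,1).

Computing H_k = (kernel of ∂_k) / (image of ∂_{k+1}):

  H_0: rank C_0 − rank ∂_1 = 5 − 4 = 1, and the invariant factors of ∂_1 are all 1, so H_0 ≅ Z.
  H_1: rank ker ∂_1 − rank ∂_2 = (5 − 4) − 0 = 1, and there is no ∂_2, so H_1 ≅ Z.

H_0 = Z,  H_1 = Z.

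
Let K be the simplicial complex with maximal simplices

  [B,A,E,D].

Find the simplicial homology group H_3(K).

Order the vertices as A < B < D < E. Listing each simplex with vertices in this order, K has dimension 3 with simplices:

  0-simplices (4): A, B, D, E
  1-simplices (6): AB, AD, AE, BD, BE, DE
  2-simplices (4): ABD, ABE, ADE, BDE
  3-simplices (1): ABDE

so the chain groups are C_0 ≅ Z^4, C_1 ≅ Z^6, C_2 ≅ Z^4, C_3 ≅ Z^1.

Boundary ∂_1: C_1 → C_0 sends each edge [p,q] (with p < q) to q − p. For instance
  ∂DE = E − D.
This gives a 4×6 integer matrix of rank 3; reducing to Smith normal form yields diagonal entries (1,1,1).

The boundary map ∂_2: C_2 → C_1 acts by ∂[p,q,r] = [q,r] − [p,r] + [p,q]. For instance
  ∂ADE = DE − AE + AD,
  ∂BDE = DE − BE + BD.
As a 6×4 matrix over Z this has rank 3, with invariant factors (1,1,1).

The boundary map ∂_3: C_3 → C_2 sends each 3-simplex σ to the alternating sum Σ_i (−1)^i (σ with its i-th vertex removed). For instance
  ∂ABDE = BDE − ADE + ABE − ABD.
The resulting 4×1 matrix has rank 1, and its Smith normal form has invariant factors (1).

Now H_k = ker ∂_k / im ∂_{k+1}, so:

  H_3: rank ker ∂_3 − rank ∂_4 = (1 − 1) − 0 = 0, and there is no ∂_4, so H_3 ≅ 0.

H_3 ≅ 0.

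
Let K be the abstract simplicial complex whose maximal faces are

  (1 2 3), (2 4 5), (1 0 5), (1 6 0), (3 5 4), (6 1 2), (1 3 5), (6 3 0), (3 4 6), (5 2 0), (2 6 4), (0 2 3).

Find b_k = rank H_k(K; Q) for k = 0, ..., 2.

We work with the vertex ordering 0 < 1 < 2 < 3 < 4 < 5 < 6. The simplices of K, each written with vertices in increasing order, are:

  0-simplices (7): [0], [1], [2], [3], [4], [5], [6]
  1-simplices (18): [0,1], [0,2], [0,3], [0,5], [0,6], [1,2], [1,3], [1,5], [1,6], [2,3], [2,4], [2,5], [2,6], [3,4], [3,5], [3,6], [4,5], [4,6]
  2-simplices (12): [0,1,5], [0,1,6], [0,2,3], [0,2,5], [0,3,6], [1,2,3], [1,2,6], [1,3,5], [2,4,5], [2,4,6], [3,4,5], [3,4,6]

Hence C_0 ≅ Z^7, C_1 ≅ Z^18, C_2 ≅ Z^12.

The boundary map ∂_1: C_1 → C_0 is given by ∂[p,q] = [q] − [p]. For instance
  ∂[1,2] = [2] − [1].
As a 7×18 matrix over Z this has rank 6, with invariant factors (1,1,1,1,1,1).

The boundary map ∂_2: C_2 → C_1 acts by ∂[p,q,r] = [q,r] − [p,r] + [p,q]. For instance
  ∂[2,4,5] = [4,5] − [2,5] + [2,4],
  ∂[1,2,6] = [2,6] − [1,6] + [1,2].
This gives a 18×12 integer matrix of rank 12; reducing to Smith normal form yields diagonal entries (1,1,1,1,1,1,1,1,1,1,1,2).

Computing H_k = (kernel of ∂_k) / (image of ∂_{k+1}):

  H_0: rank C_0 − rank ∂_1 = 7 − 6 = 1, and the invariant factors of ∂_1 are all 1, so H_0 ≅ Z.
  H_1: rank ker ∂_1 − rank ∂_2 = (18 − 6) − 12 = 0, and ∂_2 has invariant factor 2 > 1, so H_1 ≅ Z_2.
  H_2: rank ker ∂_2 − rank ∂_3 = (12 − 12) − 0 = 0, and there is no ∂_3, so H_2 ≅ 0.

(K is a triangulation of the real projective plane RP^2.)

Hence the Betti numbers are b_0 = 1, b_1 = 0, b_2 = 0.

b_0 = 1, b_1 = 0, b_2 = 0.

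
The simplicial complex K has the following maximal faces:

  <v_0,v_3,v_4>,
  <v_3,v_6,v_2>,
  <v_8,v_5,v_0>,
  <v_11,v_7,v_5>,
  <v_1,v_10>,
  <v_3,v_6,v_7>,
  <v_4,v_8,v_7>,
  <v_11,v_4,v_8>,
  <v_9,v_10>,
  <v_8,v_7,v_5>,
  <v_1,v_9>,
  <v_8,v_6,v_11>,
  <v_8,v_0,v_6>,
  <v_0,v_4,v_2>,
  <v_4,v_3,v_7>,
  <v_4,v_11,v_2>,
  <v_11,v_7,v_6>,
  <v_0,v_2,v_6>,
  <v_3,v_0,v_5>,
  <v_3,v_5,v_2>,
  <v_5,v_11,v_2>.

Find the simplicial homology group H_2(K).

Fix the vertex order v_0 < v_1 < v_2 < v_3 < v_4 < v_5 < v_6 < v_7 < v_8 < v_9 < v_10 < v_11 and write every simplex with vertices in increasing order. Then dim K = 2 and the simplices of K are:

  0-simplices (12): [v_0], [v_1], [v_2], [v_3], [v_4], [v_5], [v_6], [v_7], [v_8], [v_9], [v_10], [v_11]
  1-simplices (30): (30 of them)
  2-simplices (18): (18 of them)

Hence C_0 ≅ Z^12, C_1 ≅ Z^30, C_2 ≅ Z^18.

The boundary map ∂_1: C_1 → C_0 is given by ∂[p,q] = [q] − [p].
The 12×30 boundary matrix has rank 10 and Smith normal form diag(1,1,1,1,1,1,1,1,1,1).

The boundary map ∂_2: C_2 → C_1 maps a triangle to the signed sum of its edges. For instance
  ∂[v_0,v_3,v_4] = [v_3,v_4] − [v_0,v_4] + [v_0,v_3],
  ∂[v_3,v_4,v_7] = [v_4,v_7] − [v_3,v_7] + [v_3,v_4].
The resulting 30×18 matrix has rank 18, and its Smith normal form has invariant factors (1,1,1,1,1,1,1,1,1,1,1,1,1,1,1,1,1,2).

Computing H_k = (kernel of ∂_k) / (image of ∂_{k+1}):

  H_2: rank ker ∂_2 − rank ∂_3 = (18 − 18) − 0 = 0, and there is no ∂_3, so H_2 ≅ 0.

H_2 ≅ 0.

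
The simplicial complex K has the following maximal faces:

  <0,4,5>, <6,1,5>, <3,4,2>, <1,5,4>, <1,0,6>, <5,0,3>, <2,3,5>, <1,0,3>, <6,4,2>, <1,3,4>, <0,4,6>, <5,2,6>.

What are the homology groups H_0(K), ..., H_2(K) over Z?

H_0 ≅ Z,  H_1 ≅ Z/2Z,  H_2 = 0.

Order the vertices as 0 < 1 < 2 < 3 < 4 < 5 < 6. Listing each simplex with vertices in this order, K has dimension 2 with simplices:

  0-simplices (7): [0], [1], [2], [3], [4], [5], [6]
  1-simplices (18): [0,1], [0,3], [0,4], [0,5], [0,6], [1,3], [1,4], [1,5], [1,6], [2,3], [2,4], [2,5], [2,6], [3,4], [3,5], [4,5], [4,6], [5,6]
  2-simplices (12): [0,1,3], [0,1,6], [0,3,5], [0,4,5], [0,4,6], [1,3,4], [1,4,5], [1,5,6], [2,3,4], [2,3,5], [2,4,6], [2,5,6]

so the chain groups are C_0 ≅ Z^7, C_1 ≅ Z^18, C_2 ≅ Z^12.

The boundary map ∂_1: C_1 → C_0 is given by ∂[p,q] = [q] − [p]. For instance
  ∂[0,3] = [3] − [0].
As a 7×18 matrix over Z this has rank 6, with invariant factors (1,1,1,1,1,1).

∂_2: C_2 → C_1 sends each 2-simplex [p,q,r] to [q,r] − [p,r] + [p,q]. For instance
  ∂[1,4,5] = [4,5] − [1,5] + [1,4],
  ∂[0,4,6] = [4,6] − [0,6] + [0,4].
The 18×12 boundary matrix has rank 12 and Smith normal form diag(1,1,1,1,1,1,1,1,1,1,1,2).

From H_k ≅ ker(∂_k) / im(∂_{k+1}) we obtain:

  H_0: rank C_0 − rank ∂_1 = 7 − 6 = 1, and the invariant factors of ∂_1 are all 1, so H_0 = Z.
  H_1: rank ker ∂_1 − rank ∂_2 = (18 − 6) − 12 = 0, and ∂_2 has invariant factor 2 > 1, so H_1 = Z/2Z.
  H_2: rank ker ∂_2 − rank ∂_3 = (12 − 12) − 0 = 0, and there is no ∂_3, so H_2 = 0.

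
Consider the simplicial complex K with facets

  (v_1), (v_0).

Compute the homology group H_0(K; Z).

H_0 = Z^2.

We work with the vertex ordering v_0 < v_1. The simplices of K, each written with vertices in increasing order, are:

  0-simplices (2): [v_0], [v_1]

giving chain groups C_0 ≅ Z^2.

Now H_k = ker ∂_k / im ∂_{k+1}, so:

  H_0: rank C_0 − rank ∂_1 = 2 − 0 = 2, and there is no ∂_1, so H_0 ≅ Z^2.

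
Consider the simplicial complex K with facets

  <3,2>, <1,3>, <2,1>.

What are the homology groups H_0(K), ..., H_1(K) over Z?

H_0 ≅ Z,  H_1 ≅ Z.

Fix the vertex order 1 < 2 < 3 and write every simplex with vertices in increasing order. Then dim K = 1 and the simplices of K are:

  0-simplices (3): [1], [2], [3]
  1-simplices (3): [1,2], [1,3], [2,3]

Hence C_0 ≅ Z^3, C_1 ≅ Z^3.

Boundary ∂_1: C_1 → C_0 is given by ∂[p,q] = [q] − [p].
This gives a 3×3 integer matrix of rank 2; reducing to Smith normal form yields diagonal entries (1,1).

Reading off H_k = ker ∂_k / im ∂_{k+1}:

  H_0: rank C_0 − rank ∂_1 = 3 − 2 = 1, and the invariant factors of ∂_1 are all 1, so H_0 = Z.
  H_1: rank ker ∂_1 − rank ∂_2 = (3 − 2) − 0 = 1, and there is no ∂_2, so H_1 = Z.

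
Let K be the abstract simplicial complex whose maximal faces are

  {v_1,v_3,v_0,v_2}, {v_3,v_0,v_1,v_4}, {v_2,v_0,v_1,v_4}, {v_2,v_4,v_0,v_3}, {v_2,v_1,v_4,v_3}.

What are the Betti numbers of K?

K has 5 vertices, 10 edges, 10 triangles, 5 3-simplices.
rank ∂_0 = 0, rank ∂_1 = 4 ⇒ b_0 = 5 − 0 − 4 = 1; all invariant factors of ∂_1 are 1 so no torsion. So H_0 = Z.
rank ∂_1 = 4, rank ∂_2 = 6 ⇒ b_1 = 10 − 4 − 6 = 0; all invariant factors of ∂_2 are 1 so no torsion. So H_1 = 0.
rank ∂_2 = 6, rank ∂_3 = 4 ⇒ b_2 = 10 − 6 − 4 = 0; all invariant factors of ∂_3 are 1 so no torsion. So H_2 = 0.
rank ∂_3 = 4, rank ∂_4 = 0 ⇒ b_3 = 5 − 4 − 0 = 1. So H_3 = Z.

b_0 = 1, b_1 = 0, b_2 = 0, b_3 = 1.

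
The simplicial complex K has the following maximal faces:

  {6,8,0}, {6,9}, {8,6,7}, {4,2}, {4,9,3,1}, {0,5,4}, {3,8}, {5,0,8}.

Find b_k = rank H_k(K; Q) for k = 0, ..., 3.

b_0 = 1, b_1 = 2, b_2 = 0, b_3 = 0.

Order the vertices as 0 < 1 < 2 < 3 < 4 < 5 < 6 < 7 < 8 < 9. Listing each simplex with vertices in this order, K has dimension 3 with simplices:

  0-simplices (10): [0], [1], [2], [3], [4], [5], [6], [7], [8], [9]
  1-simplices (18): [0,4], [0,5], [0,6], [0,8], [1,3], [1,4], [1,9], [2,4], [3,4], [3,8], [3,9], [4,5], [4,9], [5,8], [6,7], [6,8], [6,9], [7,8]
  2-simplices (8): [0,4,5], [0,5,8], [0,6,8], [1,3,4], [1,3,9], [1,4,9], [3,4,9], [6,7,8]
  3-simplices (1): [1,3,4,9]

giving chain groups C_0 ≅ Z^10, C_1 ≅ Z^18, C_2 ≅ Z^8, C_3 ≅ Z^1.

The boundary map ∂_1: C_1 → C_0 is given by ∂[p,q] = [q] − [p]. For instance
  ∂[0,6] = [6] − [0].
This gives a 10×18 integer matrix of rank 9; reducing to Smith normal form yields diagonal entries (1,1,1,1,1,1,1,1,1).

The boundary map ∂_2: C_2 → C_1 acts by ∂[p,q,r] = [q,r] − [p,r] + [p,q]. For instance
  ∂[0,4,5] = [4,5] − [0,5] + [0,4],
  ∂[1,4,9] = [4,9] − [1,9] + [1,4].
The resulting 18×8 matrix has rank 7, and its Smith normal form has invariant factors (1,1,1,1,1,1,1).

The boundary map ∂_3: C_3 → C_2 sends each 3-simplex σ to the alternating sum Σ_i (−1)^i (σ with its i-th vertex removed). For instance
  ∂[1,3,4,9] = [3,4,9] − [1,4,9] + [1,3,9] − [1,3,4].
The resulting 8×1 matrix has rank 1, and its Smith normal form has invariant factors (1).

From H_k ≅ ker(∂_k) / im(∂_{k+1}) we obtain:

  H_0: rank C_0 − rank ∂_1 = 10 − 9 = 1, and the invariant factors of ∂_1 are all 1, so H_0 = Z.
  H_1: rank ker ∂_1 − rank ∂_2 = (18 − 9) − 7 = 2, and the invariant factors of ∂_2 are all 1, so H_1 = Z^2.
  H_2: rank ker ∂_2 − rank ∂_3 = (8 − 7) − 1 = 0, and the invariant factors of ∂_3 are all 1, so H_2 = 0.
  H_3: rank ker ∂_3 − rank ∂_4 = (1 − 1) − 0 = 0, and there is no ∂_4, so H_3 = 0.

As a check, the Euler characteristic is 10 − 18 + 8 − 1 = -1, which agrees with 1 − 2 + 0 − 0 = -1.

Hence the Betti numbers are b_0 = 1, b_1 = 2, b_2 = 0, b_3 = 0.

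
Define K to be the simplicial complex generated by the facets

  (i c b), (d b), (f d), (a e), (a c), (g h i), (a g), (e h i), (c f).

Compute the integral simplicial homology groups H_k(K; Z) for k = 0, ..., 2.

H_0 = Z,  H_1 = Z^3,  H_2 = 0.

Take the total order a < b < c < d < e < f < g < h < i on the vertex set. Then K (dimension 2) consists of the simplices:

  0-simplices (9): a, b, c, d, e, f, g, h, i
  1-simplices (14): ac, ae, ag, bc, bd, bi, cf, ci, df, eh, ei, gh, gi, hi
  2-simplices (3): bci, ehi, ghi

Hence C_0 ≅ Z^9, C_1 ≅ Z^14, C_2 ≅ Z^3.

The boundary map ∂_1: C_1 → C_0 is given by ∂[p,q] = [q] − [p].
The 9×14 boundary matrix has rank 8 and Smith normal form diag(1,1,1,1,1,1,1,1).

∂_2: C_2 → C_1 maps a triangle to the signed sum of its edges. For instance
  ∂ehi = hi − ei + eh,
  ∂bci = ci − bi + bc.
This gives a 14×3 integer matrix of rank 3; reducing to Smith normal form yields diagonal entries (1,1,1).

Computing H_k = (kernel of ∂_k) / (image of ∂_{k+1}):

  H_0: rank C_0 − rank ∂_1 = 9 − 8 = 1, and the invariant factors of ∂_1 are all 1, so H_0 = Z.
  H_1: rank ker ∂_1 − rank ∂_2 = (14 − 8) − 3 = 3, and the invariant factors of ∂_2 are all 1, so H_1 = Z^3.
  H_2: rank ker ∂_2 − rank ∂_3 = (3 − 3) − 0 = 0, and there is no ∂_3, so H_2 = 0.

As a check, the Euler characteristic is 9 − 14 + 3 = -2, which agrees with 1 − 3 + 0 = -2.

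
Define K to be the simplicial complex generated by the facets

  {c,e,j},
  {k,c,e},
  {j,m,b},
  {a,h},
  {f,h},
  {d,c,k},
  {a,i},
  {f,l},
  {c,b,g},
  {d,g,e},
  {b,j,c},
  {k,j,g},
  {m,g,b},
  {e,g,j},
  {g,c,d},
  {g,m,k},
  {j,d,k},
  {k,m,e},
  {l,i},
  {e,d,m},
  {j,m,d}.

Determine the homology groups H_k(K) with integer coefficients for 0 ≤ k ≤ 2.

K has 13 vertices, 29 edges, 16 triangles.
rank ∂_0 = 0, rank ∂_1 = 11 ⇒ b_0 = 13 − 0 − 11 = 2; all invariant factors of ∂_1 are 1 so no torsion. So H_0 ≅ Z^2.
rank ∂_1 = 11, rank ∂_2 = 15 ⇒ b_1 = 29 − 11 − 15 = 3; all invariant factors of ∂_2 are 1 so no torsion. So H_1 ≅ Z^3.
rank ∂_2 = 15, rank ∂_3 = 0 ⇒ b_2 = 16 − 15 − 0 = 1. So H_2 ≅ Z.

H_0 ≅ Z^2,  H_1 ≅ Z^3,  H_2 ≅ Z.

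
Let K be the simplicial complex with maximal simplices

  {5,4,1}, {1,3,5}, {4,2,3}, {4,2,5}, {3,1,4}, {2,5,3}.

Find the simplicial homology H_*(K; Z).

H_0 ≅ Z,  H_1 = 0,  H_2 ≅ Z.

K has 5 vertices, 9 edges, 6 triangles.
rank ∂_0 = 0, rank ∂_1 = 4 ⇒ b_0 = 5 − 0 − 4 = 1; all invariant factors of ∂_1 are 1 so no torsion. So H_0 = Z.
rank ∂_1 = 4, rank ∂_2 = 5 ⇒ b_1 = 9 − 4 − 5 = 0; all invariant factors of ∂_2 are 1 so no torsion. So H_1 = 0.
rank ∂_2 = 5, rank ∂_3 = 0 ⇒ b_2 = 6 − 5 − 0 = 1. So H_2 = Z.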